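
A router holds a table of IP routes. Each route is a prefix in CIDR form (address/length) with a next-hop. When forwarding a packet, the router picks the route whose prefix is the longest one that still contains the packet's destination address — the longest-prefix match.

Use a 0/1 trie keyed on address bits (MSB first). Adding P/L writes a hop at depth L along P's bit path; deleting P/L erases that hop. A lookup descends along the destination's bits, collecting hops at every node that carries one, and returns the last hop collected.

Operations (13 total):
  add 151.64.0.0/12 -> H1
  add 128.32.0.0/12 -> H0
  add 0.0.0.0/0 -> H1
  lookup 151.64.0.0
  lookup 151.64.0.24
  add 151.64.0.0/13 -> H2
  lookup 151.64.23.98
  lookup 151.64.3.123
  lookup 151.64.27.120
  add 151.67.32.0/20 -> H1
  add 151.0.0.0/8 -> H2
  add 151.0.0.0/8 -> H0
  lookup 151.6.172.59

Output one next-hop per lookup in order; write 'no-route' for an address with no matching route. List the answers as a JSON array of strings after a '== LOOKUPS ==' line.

Process each operation:
  add 151.64.0.0/12 -> H1 at depth 12
  add 128.32.0.0/12 -> H0 at depth 12
  add 0.0.0.0/0 -> H1 at depth 0
  Q 151.64.0.0: descend 100101110100 ; hops seen [H1,H1] ; pick H1
  Q 151.64.0.24: descend 100101110100 ; hops seen [H1,H1] ; pick H1
  add 151.64.0.0/13 -> H2 at depth 13
  Q 151.64.23.98: descend 1001011101000 ; hops seen [H1,H1,H2] ; pick H2
  Q 151.64.3.123: descend 1001011101000 ; hops seen [H1,H1,H2] ; pick H2
  Q 151.64.27.120: descend 1001011101000 ; hops seen [H1,H1,H2] ; pick H2
  add 151.67.32.0/20 -> H1 at depth 20
  add 151.0.0.0/8 -> H2 at depth 8
  add 151.0.0.0/8 -> H0 at depth 8
  Q 151.6.172.59: descend 100101110 ; hops seen [H1,H0] ; pick H0

== LOOKUPS ==
["H1","H1","H2","H2","H2","H0"]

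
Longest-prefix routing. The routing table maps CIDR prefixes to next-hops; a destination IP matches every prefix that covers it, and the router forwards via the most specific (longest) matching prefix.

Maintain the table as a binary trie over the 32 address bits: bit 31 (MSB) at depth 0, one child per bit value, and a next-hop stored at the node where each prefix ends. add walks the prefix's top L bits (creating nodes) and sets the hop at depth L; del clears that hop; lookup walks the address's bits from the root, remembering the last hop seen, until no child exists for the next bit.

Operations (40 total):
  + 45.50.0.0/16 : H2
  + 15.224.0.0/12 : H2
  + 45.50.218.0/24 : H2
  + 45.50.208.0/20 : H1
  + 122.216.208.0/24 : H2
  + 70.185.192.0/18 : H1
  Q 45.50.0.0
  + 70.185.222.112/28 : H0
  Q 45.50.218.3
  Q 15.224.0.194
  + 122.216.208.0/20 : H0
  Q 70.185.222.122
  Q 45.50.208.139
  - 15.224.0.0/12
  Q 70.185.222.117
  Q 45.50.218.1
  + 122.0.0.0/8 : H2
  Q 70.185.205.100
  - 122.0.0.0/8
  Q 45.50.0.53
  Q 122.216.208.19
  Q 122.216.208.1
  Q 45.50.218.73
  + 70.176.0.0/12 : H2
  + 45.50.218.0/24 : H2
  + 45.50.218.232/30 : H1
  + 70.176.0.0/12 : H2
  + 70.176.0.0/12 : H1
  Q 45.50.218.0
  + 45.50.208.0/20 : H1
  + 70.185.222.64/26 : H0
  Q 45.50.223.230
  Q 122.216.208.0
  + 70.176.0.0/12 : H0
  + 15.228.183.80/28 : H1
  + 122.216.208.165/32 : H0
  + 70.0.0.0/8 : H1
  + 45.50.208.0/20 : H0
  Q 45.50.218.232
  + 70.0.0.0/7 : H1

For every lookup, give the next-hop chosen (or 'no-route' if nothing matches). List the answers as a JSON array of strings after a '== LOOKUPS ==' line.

Process each operation:
  + 45.50.0.0/16 (H2) depth=16
  + 15.224.0.0/12 (H2) depth=12
  + 45.50.218.0/24 (H2) depth=24
  + 45.50.208.0/20 (H1) depth=20
  + 122.216.208.0/24 (H2) depth=24
  + 70.185.192.0/18 (H1) depth=18
  lookup 45.50.0.0: bits 0010110100110010 walk d0:-→d1:-→d2:-→d3:-→d4:-→d5:-→d6:-→d7:-→d8:-→d9:-→d10:-→d11:-→d12:-→d13:-→d14:-→d15:-→d16:H2 -> H2
  + 70.185.222.112/28 (H0) depth=28
  lookup 45.50.218.3: bits 001011010011001011011010 walk d0:-→d1:-→d2:-→d3:-→d4:-→d5:-→d6:-→d7:-→d8:-→d9:-→d10:-→d11:-→d12:-→d13:-→d14:-→d15:-→d16:H2→d17:-→d18:-→d19:-→d20:H1→d21:-→d22:-→d23:-→d24:H2 -> H2
  lookup 15.224.0.194: bits 000011111110 walk d0:-→d1:-→d2:-→d3:-→d4:-→d5:-→d6:-→d7:-→d8:-→d9:-→d10:-→d11:-→d12:H2 -> H2
  + 122.216.208.0/20 (H0) depth=20
  lookup 70.185.222.122: bits 0100011010111001110111100111 walk d0:-→d1:-→d2:-→d3:-→d4:-→d5:-→d6:-→d7:-→d8:-→d9:-→d10:-→d11:-→d12:-→d13:-→d14:-→d15:-→d16:-→d17:-→d18:H1→d19:-→d20:-→d21:-→d22:-→d23:-→d24:-→d25:-→d26:-→d27:-→d28:H0 -> H0
  lookup 45.50.208.139: bits 00101101001100101101 walk d0:-→d1:-→d2:-→d3:-→d4:-→d5:-→d6:-→d7:-→d8:-→d9:-→d10:-→d11:-→d12:-→d13:-→d14:-→d15:-→d16:H2→d17:-→d18:-→d19:-→d20:H1 -> H1
  del 15.224.0.0/12 (clear depth 12)
  lookup 70.185.222.117: bits 0100011010111001110111100111 walk d0:-→d1:-→d2:-→d3:-→d4:-→d5:-→d6:-→d7:-→d8:-→d9:-→d10:-→d11:-→d12:-→d13:-→d14:-→d15:-→d16:-→d17:-→d18:H1→d19:-→d20:-→d21:-→d22:-→d23:-→d24:-→d25:-→d26:-→d27:-→d28:H0 -> H0
  lookup 45.50.218.1: bits 001011010011001011011010 walk d0:-→d1:-→d2:-→d3:-→d4:-→d5:-→d6:-→d7:-→d8:-→d9:-→d10:-→d11:-→d12:-→d13:-→d14:-→d15:-→d16:H2→d17:-→d18:-→d19:-→d20:H1→d21:-→d22:-→d23:-→d24:H2 -> H2
  + 122.0.0.0/8 (H2) depth=8
  lookup 70.185.205.100: bits 0100011010111001110 walk d0:-→d1:-→d2:-→d3:-→d4:-→d5:-→d6:-→d7:-→d8:-→d9:-→d10:-→d11:-→d12:-→d13:-→d14:-→d15:-→d16:-→d17:-→d18:H1→d19:- -> H1
  del 122.0.0.0/8 (clear depth 8)
  lookup 45.50.0.53: bits 0010110100110010 walk d0:-→d1:-→d2:-→d3:-→d4:-→d5:-→d6:-→d7:-→d8:-→d9:-→d10:-→d11:-→d12:-→d13:-→d14:-→d15:-→d16:H2 -> H2
  lookup 122.216.208.19: bits 011110101101100011010000 walk d0:-→d1:-→d2:-→d3:-→d4:-→d5:-→d6:-→d7:-→d8:-→d9:-→d10:-→d11:-→d12:-→d13:-→d14:-→d15:-→d16:-→d17:-→d18:-→d19:-→d20:H0→d21:-→d22:-→d23:-→d24:H2 -> H2
  lookup 122.216.208.1: bits 011110101101100011010000 walk d0:-→d1:-→d2:-→d3:-→d4:-→d5:-→d6:-→d7:-→d8:-→d9:-→d10:-→d11:-→d12:-→d13:-→d14:-→d15:-→d16:-→d17:-→d18:-→d19:-→d20:H0→d21:-→d22:-→d23:-→d24:H2 -> H2
  lookup 45.50.218.73: bits 001011010011001011011010 walk d0:-→d1:-→d2:-→d3:-→d4:-→d5:-→d6:-→d7:-→d8:-→d9:-→d10:-→d11:-→d12:-→d13:-→d14:-→d15:-→d16:H2→d17:-→d18:-→d19:-→d20:H1→d21:-→d22:-→d23:-→d24:H2 -> H2
  + 70.176.0.0/12 (H2) depth=12
  + 45.50.218.0/24 (H2) depth=24
  + 45.50.218.232/30 (H1) depth=30
  + 70.176.0.0/12 (H2) depth=12
  + 70.176.0.0/12 (H1) depth=12
  lookup 45.50.218.0: bits 001011010011001011011010 walk d0:-→d1:-→d2:-→d3:-→d4:-→d5:-→d6:-→d7:-→d8:-→d9:-→d10:-→d11:-→d12:-→d13:-→d14:-→d15:-→d16:H2→d17:-→d18:-→d19:-→d20:H1→d21:-→d22:-→d23:-→d24:H2 -> H2
  + 45.50.208.0/20 (H1) depth=20
  + 70.185.222.64/26 (H0) depth=26
  lookup 45.50.223.230: bits 001011010011001011011 walk d0:-→d1:-→d2:-→d3:-→d4:-→d5:-→d6:-→d7:-→d8:-→d9:-→d10:-→d11:-→d12:-→d13:-→d14:-→d15:-→d16:H2→d17:-→d18:-→d19:-→d20:H1→d21:- -> H1
  lookup 122.216.208.0: bits 011110101101100011010000 walk d0:-→d1:-→d2:-→d3:-→d4:-→d5:-→d6:-→d7:-→d8:-→d9:-→d10:-→d11:-→d12:-→d13:-→d14:-→d15:-→d16:-→d17:-→d18:-→d19:-→d20:H0→d21:-→d22:-→d23:-→d24:H2 -> H2
  + 70.176.0.0/12 (H0) depth=12
  + 15.228.183.80/28 (H1) depth=28
  + 122.216.208.165/32 (H0) depth=32
  + 70.0.0.0/8 (H1) depth=8
  + 45.50.208.0/20 (H0) depth=20
  lookup 45.50.218.232: bits 001011010011001011011010111010 walk d0:-→d1:-→d2:-→d3:-→d4:-→d5:-→d6:-→d7:-→d8:-→d9:-→d10:-→d11:-→d12:-→d13:-→d14:-→d15:-→d16:H2→d17:-→d18:-→d19:-→d20:H0→d21:-→d22:-→d23:-→d24:H2→d25:-→d26:-→d27:-→d28:-→d29:-→d30:H1 -> H1
  + 70.0.0.0/7 (H1) depth=7

== LOOKUPS ==
["H2","H2","H2","H0","H1","H0","H2","H1","H2","H2","H2","H2","H2","H1","H2","H1"]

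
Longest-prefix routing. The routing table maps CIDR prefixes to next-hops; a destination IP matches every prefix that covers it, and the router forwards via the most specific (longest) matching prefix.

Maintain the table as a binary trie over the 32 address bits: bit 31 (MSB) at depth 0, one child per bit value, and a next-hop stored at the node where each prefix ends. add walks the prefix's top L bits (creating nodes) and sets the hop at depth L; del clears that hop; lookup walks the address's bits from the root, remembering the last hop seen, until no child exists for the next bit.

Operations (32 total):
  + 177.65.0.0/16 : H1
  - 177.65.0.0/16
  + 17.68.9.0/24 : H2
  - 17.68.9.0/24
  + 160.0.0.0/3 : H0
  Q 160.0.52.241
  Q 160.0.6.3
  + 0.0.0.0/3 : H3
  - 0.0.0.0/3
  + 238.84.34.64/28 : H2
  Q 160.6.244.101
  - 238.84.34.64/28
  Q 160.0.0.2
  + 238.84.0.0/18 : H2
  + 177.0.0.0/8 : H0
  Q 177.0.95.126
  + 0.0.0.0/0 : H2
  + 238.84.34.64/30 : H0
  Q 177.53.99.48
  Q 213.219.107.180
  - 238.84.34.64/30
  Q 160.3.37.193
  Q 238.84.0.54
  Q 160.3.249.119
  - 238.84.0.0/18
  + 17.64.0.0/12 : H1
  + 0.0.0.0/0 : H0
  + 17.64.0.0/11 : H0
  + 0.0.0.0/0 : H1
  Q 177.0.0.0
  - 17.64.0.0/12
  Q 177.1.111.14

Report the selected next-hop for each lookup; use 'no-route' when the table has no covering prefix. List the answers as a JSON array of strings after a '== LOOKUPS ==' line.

Trace:
  + 177.65.0.0/16 (H1) depth=16
  - 177.65.0.0/16 clear@16
  + 17.68.9.0/24 (H2) depth=24
  - 17.68.9.0/24 clear@24
  + 160.0.0.0/3 (H0) depth=3
  lookup 160.0.52.241: bits 101 walk d0:-→d1:-→d2:-→d3:H0 -> H0
  lookup 160.0.6.3: bits 101 walk d0:-→d1:-→d2:-→d3:H0 -> H0
  + 0.0.0.0/3 (H3) depth=3
  - 0.0.0.0/3 clear@3
  + 238.84.34.64/28 (H2) depth=28
  lookup 160.6.244.101: bits 101 walk d0:-→d1:-→d2:-→d3:H0 -> H0
  - 238.84.34.64/28 clear@28
  lookup 160.0.0.2: bits 101 walk d0:-→d1:-→d2:-→d3:H0 -> H0
  + 238.84.0.0/18 (H2) depth=18
  + 177.0.0.0/8 (H0) depth=8
  lookup 177.0.95.126: bits 101100010 walk d0:-→d1:-→d2:-→d3:H0→d4:-→d5:-→d6:-→d7:-→d8:H0→d9:- -> H0
  + 0.0.0.0/0 (H2) depth=0
  + 238.84.34.64/30 (H0) depth=30
  lookup 177.53.99.48: bits 101100010 walk d0:H2→d1:-→d2:-→d3:H0→d4:-→d5:-→d6:-→d7:-→d8:H0→d9:- -> H0
  lookup 213.219.107.180: bits 11 walk d0:H2→d1:-→d2:- -> H2
  - 238.84.34.64/30 clear@30
  lookup 160.3.37.193: bits 101 walk d0:H2→d1:-→d2:-→d3:H0 -> H0
  lookup 238.84.0.54: bits 111011100101010000 walk d0:H2→d1:-→d2:-→d3:-→d4:-→d5:-→d6:-→d7:-→d8:-→d9:-→d10:-→d11:-→d12:-→d13:-→d14:-→d15:-→d16:-→d17:-→d18:H2 -> H2
  lookup 160.3.249.119: bits 101 walk d0:H2→d1:-→d2:-→d3:H0 -> H0
  - 238.84.0.0/18 clear@18
  + 17.64.0.0/12 (H1) depth=12
  + 0.0.0.0/0 (H0) depth=0
  + 17.64.0.0/11 (H0) depth=11
  + 0.0.0.0/0 (H1) depth=0
  lookup 177.0.0.0: bits 101100010 walk d0:H1→d1:-→d2:-→d3:H0→d4:-→d5:-→d6:-→d7:-→d8:H0→d9:- -> H0
  - 17.64.0.0/12 clear@12
  lookup 177.1.111.14: bits 101100010 walk d0:H1→d1:-→d2:-→d3:H0→d4:-→d5:-→d6:-→d7:-→d8:H0→d9:- -> H0

== LOOKUPS ==
["H0","H0","H0","H0","H0","H0","H2","H0","H2","H0","H0","H0"]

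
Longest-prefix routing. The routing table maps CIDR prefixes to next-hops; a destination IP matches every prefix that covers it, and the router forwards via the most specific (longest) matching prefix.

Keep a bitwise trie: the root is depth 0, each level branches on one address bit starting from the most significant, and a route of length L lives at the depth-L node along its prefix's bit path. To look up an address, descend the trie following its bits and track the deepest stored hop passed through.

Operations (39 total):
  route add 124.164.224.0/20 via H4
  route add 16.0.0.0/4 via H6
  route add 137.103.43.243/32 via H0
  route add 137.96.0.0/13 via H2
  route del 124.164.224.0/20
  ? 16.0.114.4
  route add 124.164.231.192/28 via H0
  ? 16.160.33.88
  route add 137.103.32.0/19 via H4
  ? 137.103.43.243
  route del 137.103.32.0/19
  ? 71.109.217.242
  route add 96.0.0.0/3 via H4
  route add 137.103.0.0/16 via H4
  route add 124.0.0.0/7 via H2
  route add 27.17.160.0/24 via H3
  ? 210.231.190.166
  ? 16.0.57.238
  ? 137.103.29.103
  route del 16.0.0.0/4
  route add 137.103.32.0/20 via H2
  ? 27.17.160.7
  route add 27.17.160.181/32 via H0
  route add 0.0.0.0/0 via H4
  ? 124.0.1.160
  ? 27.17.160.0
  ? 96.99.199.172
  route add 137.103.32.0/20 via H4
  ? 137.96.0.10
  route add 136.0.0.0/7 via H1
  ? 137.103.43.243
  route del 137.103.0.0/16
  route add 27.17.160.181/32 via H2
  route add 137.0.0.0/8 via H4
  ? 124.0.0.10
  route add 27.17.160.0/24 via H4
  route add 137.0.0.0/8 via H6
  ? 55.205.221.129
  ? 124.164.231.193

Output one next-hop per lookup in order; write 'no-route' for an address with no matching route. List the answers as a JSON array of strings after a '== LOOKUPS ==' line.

Apply in order:
  add 124.164.224.0/20 -> H4 at depth 20
  add 16.0.0.0/4 -> H6 at depth 4
  add 137.103.43.243/32 -> H0 at depth 32
  add 137.96.0.0/13 -> H2 at depth 13
  - 124.164.224.0/20 clear@20
  Q 16.0.114.4: descend 0001 ; hops seen [H6] ; pick H6
  add 124.164.231.192/28 -> H0 at depth 28
  Q 16.160.33.88: descend 0001 ; hops seen [H6] ; pick H6
  add 137.103.32.0/19 -> H4 at depth 19
  Q 137.103.43.243: descend 10001001011001110010101111110011 ; hops seen [H2,H4,H0] ; pick H0
  - 137.103.32.0/19 clear@19
  Q 71.109.217.242: descend 01 ; hops seen [∅] ; pick no-route
  add 96.0.0.0/3 -> H4 at depth 3
  add 137.103.0.0/16 -> H4 at depth 16
  add 124.0.0.0/7 -> H2 at depth 7
  add 27.17.160.0/24 -> H3 at depth 24
  Q 210.231.190.166: descend 1 ; hops seen [∅] ; pick no-route
  Q 16.0.57.238: descend 0001 ; hops seen [H6] ; pick H6
  Q 137.103.29.103: descend 100010010110011100 ; hops seen [H2,H4] ; pick H4
  - 16.0.0.0/4 clear@4
  add 137.103.32.0/20 -> H2 at depth 20
  Q 27.17.160.7: descend 000110110001000110100000 ; hops seen [H3] ; pick H3
  add 27.17.160.181/32 -> H0 at depth 32
  add 0.0.0.0/0 -> H4 at depth 0
  Q 124.0.1.160: descend 01111100 ; hops seen [H4,H4,H2] ; pick H2
  Q 27.17.160.0: descend 000110110001000110100000 ; hops seen [H4,H3] ; pick H3
  Q 96.99.199.172: descend 011 ; hops seen [H4,H4] ; pick H4
  add 137.103.32.0/20 -> H4 at depth 20
  Q 137.96.0.10: descend 1000100101100 ; hops seen [H4,H2] ; pick H2
  add 136.0.0.0/7 -> H1 at depth 7
  Q 137.103.43.243: descend 10001001011001110010101111110011 ; hops seen [H4,H1,H2,H4,H4,H0] ; pick H0
  - 137.103.0.0/16 clear@16
  add 27.17.160.181/32 -> H2 at depth 32
  add 137.0.0.0/8 -> H4 at depth 8
  Q 124.0.0.10: descend 01111100 ; hops seen [H4,H4,H2] ; pick H2
  add 27.17.160.0/24 -> H4 at depth 24
  add 137.0.0.0/8 -> H6 at depth 8
  Q 55.205.221.129: descend 00 ; hops seen [H4] ; pick H4
  Q 124.164.231.193: descend 0111110010100100111001111100 ; hops seen [H4,H4,H2,H0] ; pick H0

== LOOKUPS ==
["H6","H6","H0","no-route","no-route","H6","H4","H3","H2","H3","H4","H2","H0","H2","H4","H0"]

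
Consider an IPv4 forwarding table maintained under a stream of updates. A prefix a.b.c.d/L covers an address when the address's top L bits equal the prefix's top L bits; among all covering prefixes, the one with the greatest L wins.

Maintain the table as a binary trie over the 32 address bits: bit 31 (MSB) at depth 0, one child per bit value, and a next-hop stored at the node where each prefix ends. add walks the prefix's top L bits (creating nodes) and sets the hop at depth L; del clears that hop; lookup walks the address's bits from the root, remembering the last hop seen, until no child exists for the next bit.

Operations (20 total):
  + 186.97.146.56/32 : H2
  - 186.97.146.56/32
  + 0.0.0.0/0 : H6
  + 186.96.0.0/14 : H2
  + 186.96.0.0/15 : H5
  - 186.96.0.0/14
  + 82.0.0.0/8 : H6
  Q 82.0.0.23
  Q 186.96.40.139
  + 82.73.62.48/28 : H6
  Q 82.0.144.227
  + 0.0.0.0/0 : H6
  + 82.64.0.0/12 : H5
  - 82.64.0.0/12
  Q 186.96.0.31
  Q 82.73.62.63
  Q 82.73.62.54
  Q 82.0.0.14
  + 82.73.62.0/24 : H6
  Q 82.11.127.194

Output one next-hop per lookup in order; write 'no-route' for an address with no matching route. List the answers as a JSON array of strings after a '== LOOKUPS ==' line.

Apply in order:
  add 186.97.146.56/32 -> H2 at depth 32
  del 186.97.146.56/32 (clear depth 32)
  add 0.0.0.0/0 -> H6 at depth 0
  add 186.96.0.0/14 -> H2 at depth 14
  add 186.96.0.0/15 -> H5 at depth 15
  del 186.96.0.0/14 (clear depth 14)
  add 82.0.0.0/8 -> H6 at depth 8
  ? 82.0.0.23  path d0:H6→d1:-→d2:-→d3:-→d4:-→d5:-→d6:-→d7:-→d8:H6  best=H6
  ? 186.96.40.139  path d0:H6→d1:-→d2:-→d3:-→d4:-→d5:-→d6:-→d7:-→d8:-→d9:-→d10:-→d11:-→d12:-→d13:-→d14:-→d15:H5  best=H5
  add 82.73.62.48/28 -> H6 at depth 28
  ? 82.0.144.227  path d0:H6→d1:-→d2:-→d3:-→d4:-→d5:-→d6:-→d7:-→d8:H6→d9:-  best=H6
  add 0.0.0.0/0 -> H6 at depth 0
  add 82.64.0.0/12 -> H5 at depth 12
  del 82.64.0.0/12 (clear depth 12)
  ? 186.96.0.31  path d0:H6→d1:-→d2:-→d3:-→d4:-→d5:-→d6:-→d7:-→d8:-→d9:-→d10:-→d11:-→d12:-→d13:-→d14:-→d15:H5  best=H5
  ? 82.73.62.63  path d0:H6→d1:-→d2:-→d3:-→d4:-→d5:-→d6:-→d7:-→d8:H6→d9:-→d10:-→d11:-→d12:-→d13:-→d14:-→d15:-→d16:-→d17:-→d18:-→d19:-→d20:-→d21:-→d22:-→d23:-→d24:-→d25:-→d26:-→d27:-→d28:H6  best=H6
  ? 82.73.62.54  path d0:H6→d1:-→d2:-→d3:-→d4:-→d5:-→d6:-→d7:-→d8:H6→d9:-→d10:-→d11:-→d12:-→d13:-→d14:-→d15:-→d16:-→d17:-→d18:-→d19:-→d20:-→d21:-→d22:-→d23:-→d24:-→d25:-→d26:-→d27:-→d28:H6  best=H6
  ? 82.0.0.14  path d0:H6→d1:-→d2:-→d3:-→d4:-→d5:-→d6:-→d7:-→d8:H6→d9:-  best=H6
  add 82.73.62.0/24 -> H6 at depth 24
  ? 82.11.127.194  path d0:H6→d1:-→d2:-→d3:-→d4:-→d5:-→d6:-→d7:-→d8:H6→d9:-  best=H6

== LOOKUPS ==
["H6","H5","H6","H5","H6","H6","H6","H6"]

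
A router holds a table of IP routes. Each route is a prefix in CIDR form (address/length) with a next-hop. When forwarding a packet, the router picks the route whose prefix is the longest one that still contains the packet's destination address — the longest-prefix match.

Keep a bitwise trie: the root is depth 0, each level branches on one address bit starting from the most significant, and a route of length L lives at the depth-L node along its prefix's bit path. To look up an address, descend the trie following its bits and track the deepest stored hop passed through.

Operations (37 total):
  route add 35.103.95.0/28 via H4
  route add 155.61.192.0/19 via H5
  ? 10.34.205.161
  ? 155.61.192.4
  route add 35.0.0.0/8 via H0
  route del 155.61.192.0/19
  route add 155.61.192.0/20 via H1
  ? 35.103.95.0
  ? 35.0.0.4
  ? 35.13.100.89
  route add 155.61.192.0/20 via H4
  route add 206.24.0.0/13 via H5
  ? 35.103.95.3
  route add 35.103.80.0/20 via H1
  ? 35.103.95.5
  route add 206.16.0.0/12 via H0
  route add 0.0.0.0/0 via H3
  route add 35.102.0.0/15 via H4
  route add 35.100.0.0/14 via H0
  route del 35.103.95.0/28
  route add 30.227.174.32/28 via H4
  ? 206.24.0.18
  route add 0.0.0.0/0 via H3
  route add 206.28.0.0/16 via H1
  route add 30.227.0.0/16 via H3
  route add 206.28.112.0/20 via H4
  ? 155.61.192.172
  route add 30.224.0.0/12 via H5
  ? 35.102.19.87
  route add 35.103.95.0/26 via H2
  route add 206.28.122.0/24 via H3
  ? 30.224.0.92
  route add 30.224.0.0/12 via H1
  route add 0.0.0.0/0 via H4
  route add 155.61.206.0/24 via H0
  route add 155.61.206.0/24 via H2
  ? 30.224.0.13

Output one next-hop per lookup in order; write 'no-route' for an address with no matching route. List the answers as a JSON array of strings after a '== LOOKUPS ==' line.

Apply in order:
  + 35.103.95.0/28 (H4) depth=28
  + 155.61.192.0/19 (H5) depth=19
  Q 10.34.205.161: descend 00 ; hops seen [∅] ; pick no-route
  Q 155.61.192.4: descend 1001101100111101110 ; hops seen [H5] ; pick H5
  + 35.0.0.0/8 (H0) depth=8
  - 155.61.192.0/19 clear@19
  + 155.61.192.0/20 (H1) depth=20
  Q 35.103.95.0: descend 0010001101100111010111110000 ; hops seen [H0,H4] ; pick H4
  Q 35.0.0.4: descend 001000110 ; hops seen [H0] ; pick H0
  Q 35.13.100.89: descend 001000110 ; hops seen [H0] ; pick H0
  + 155.61.192.0/20 (H4) depth=20
  + 206.24.0.0/13 (H5) depth=13
  Q 35.103.95.3: descend 0010001101100111010111110000 ; hops seen [H0,H4] ; pick H4
  + 35.103.80.0/20 (H1) depth=20
  Q 35.103.95.5: descend 0010001101100111010111110000 ; hops seen [H0,H1,H4] ; pick H4
  + 206.16.0.0/12 (H0) depth=12
  + 0.0.0.0/0 (H3) depth=0
  + 35.102.0.0/15 (H4) depth=15
  + 35.100.0.0/14 (H0) depth=14
  - 35.103.95.0/28 clear@28
  + 30.227.174.32/28 (H4) depth=28
  Q 206.24.0.18: descend 1100111000011 ; hops seen [H3,H0,H5] ; pick H5
  + 0.0.0.0/0 (H3) depth=0
  + 206.28.0.0/16 (H1) depth=16
  + 30.227.0.0/16 (H3) depth=16
  + 206.28.112.0/20 (H4) depth=20
  Q 155.61.192.172: descend 10011011001111011100 ; hops seen [H3,H4] ; pick H4
  + 30.224.0.0/12 (H5) depth=12
  Q 35.102.19.87: descend 001000110110011 ; hops seen [H3,H0,H0,H4] ; pick H4
  + 35.103.95.0/26 (H2) depth=26
  + 206.28.122.0/24 (H3) depth=24
  Q 30.224.0.92: descend 00011110111000 ; hops seen [H3,H5] ; pick H5
  + 30.224.0.0/12 (H1) depth=12
  + 0.0.0.0/0 (H4) depth=0
  + 155.61.206.0/24 (H0) depth=24
  + 155.61.206.0/24 (H2) depth=24
  Q 30.224.0.13: descend 00011110111000 ; hops seen [H4,H1] ; pick H1

== LOOKUPS ==
["no-route","H5","H4","H0","H0","H4","H4","H5","H4","H4","H5","H1"]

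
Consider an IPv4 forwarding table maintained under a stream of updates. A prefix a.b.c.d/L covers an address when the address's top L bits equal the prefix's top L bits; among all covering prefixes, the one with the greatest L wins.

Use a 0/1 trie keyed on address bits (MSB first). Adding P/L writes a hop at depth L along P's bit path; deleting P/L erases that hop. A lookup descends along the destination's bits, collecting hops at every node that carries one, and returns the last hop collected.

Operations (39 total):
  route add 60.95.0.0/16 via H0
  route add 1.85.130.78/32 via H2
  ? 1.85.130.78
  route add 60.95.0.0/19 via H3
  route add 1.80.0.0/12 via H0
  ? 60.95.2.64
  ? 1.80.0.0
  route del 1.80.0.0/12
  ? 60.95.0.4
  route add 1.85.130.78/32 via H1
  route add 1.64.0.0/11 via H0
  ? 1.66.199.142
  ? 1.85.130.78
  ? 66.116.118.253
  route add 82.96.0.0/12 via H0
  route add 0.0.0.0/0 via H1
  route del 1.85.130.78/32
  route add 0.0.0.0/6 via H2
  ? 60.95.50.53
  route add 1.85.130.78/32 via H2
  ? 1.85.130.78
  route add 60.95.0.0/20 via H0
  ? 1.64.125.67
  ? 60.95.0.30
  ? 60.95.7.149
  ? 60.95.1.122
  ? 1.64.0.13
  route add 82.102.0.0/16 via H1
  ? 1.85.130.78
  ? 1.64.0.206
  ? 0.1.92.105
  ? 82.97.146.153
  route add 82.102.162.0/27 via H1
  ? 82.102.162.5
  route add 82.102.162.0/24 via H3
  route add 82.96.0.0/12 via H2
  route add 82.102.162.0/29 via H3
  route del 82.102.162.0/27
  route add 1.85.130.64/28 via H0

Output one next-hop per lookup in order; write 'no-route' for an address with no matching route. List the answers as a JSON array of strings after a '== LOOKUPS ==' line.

Apply in order:
  add 60.95.0.0/16 -> H0 at depth 16
  add 1.85.130.78/32 -> H2 at depth 32
  ? 1.85.130.78  path d0:-→d1:-→d2:-→d3:-→d4:-→d5:-→d6:-→d7:-→d8:-→d9:-→d10:-→d11:-→d12:-→d13:-→d14:-→d15:-→d16:-→d17:-→d18:-→d19:-→d20:-→d21:-→d22:-→d23:-→d24:-→d25:-→d26:-→d27:-→d28:-→d29:-→d30:-→d31:-→d32:H2  best=H2
  add 60.95.0.0/19 -> H3 at depth 19
  add 1.80.0.0/12 -> H0 at depth 12
  ? 60.95.2.64  path d0:-→d1:-→d2:-→d3:-→d4:-→d5:-→d6:-→d7:-→d8:-→d9:-→d10:-→d11:-→d12:-→d13:-→d14:-→d15:-→d16:H0→d17:-→d18:-→d19:H3  best=H3
  ? 1.80.0.0  path d0:-→d1:-→d2:-→d3:-→d4:-→d5:-→d6:-→d7:-→d8:-→d9:-→d10:-→d11:-→d12:H0→d13:-  best=H0
  del 1.80.0.0/12 (clear depth 12)
  ? 60.95.0.4  path d0:-→d1:-→d2:-→d3:-→d4:-→d5:-→d6:-→d7:-→d8:-→d9:-→d10:-→d11:-→d12:-→d13:-→d14:-→d15:-→d16:H0→d17:-→d18:-→d19:H3  best=H3
  add 1.85.130.78/32 -> H1 at depth 32
  add 1.64.0.0/11 -> H0 at depth 11
  ? 1.66.199.142  path d0:-→d1:-→d2:-→d3:-→d4:-→d5:-→d6:-→d7:-→d8:-→d9:-→d10:-→d11:H0  best=H0
  ? 1.85.130.78  path d0:-→d1:-→d2:-→d3:-→d4:-→d5:-→d6:-→d7:-→d8:-→d9:-→d10:-→d11:H0→d12:-→d13:-→d14:-→d15:-→d16:-→d17:-→d18:-→d19:-→d20:-→d21:-→d22:-→d23:-→d24:-→d25:-→d26:-→d27:-→d28:-→d29:-→d30:-→d31:-→d32:H1  best=H1
  ? 66.116.118.253  path d0:-→d1:-  best=no-route
  add 82.96.0.0/12 -> H0 at depth 12
  add 0.0.0.0/0 -> H1 at depth 0
  del 1.85.130.78/32 (clear depth 32)
  add 0.0.0.0/6 -> H2 at depth 6
  ? 60.95.50.53  path d0:H1→d1:-→d2:-→d3:-→d4:-→d5:-→d6:-→d7:-→d8:-→d9:-→d10:-→d11:-→d12:-→d13:-→d14:-→d15:-→d16:H0→d17:-→d18:-  best=H0
  add 1.85.130.78/32 -> H2 at depth 32
  ? 1.85.130.78  path d0:H1→d1:-→d2:-→d3:-→d4:-→d5:-→d6:H2→d7:-→d8:-→d9:-→d10:-→d11:H0→d12:-→d13:-→d14:-→d15:-→d16:-→d17:-→d18:-→d19:-→d20:-→d21:-→d22:-→d23:-→d24:-→d25:-→d26:-→d27:-→d28:-→d29:-→d30:-→d31:-→d32:H2  best=H2
  add 60.95.0.0/20 -> H0 at depth 20
  ? 1.64.125.67  path d0:H1→d1:-→d2:-→d3:-→d4:-→d5:-→d6:H2→d7:-→d8:-→d9:-→d10:-→d11:H0  best=H0
  ? 60.95.0.30  path d0:H1→d1:-→d2:-→d3:-→d4:-→d5:-→d6:-→d7:-→d8:-→d9:-→d10:-→d11:-→d12:-→d13:-→d14:-→d15:-→d16:H0→d17:-→d18:-→d19:H3→d20:H0  best=H0
  ? 60.95.7.149  path d0:H1→d1:-→d2:-→d3:-→d4:-→d5:-→d6:-→d7:-→d8:-→d9:-→d10:-→d11:-→d12:-→d13:-→d14:-→d15:-→d16:H0→d17:-→d18:-→d19:H3→d20:H0  best=H0
  ? 60.95.1.122  path d0:H1→d1:-→d2:-→d3:-→d4:-→d5:-→d6:-→d7:-→d8:-→d9:-→d10:-→d11:-→d12:-→d13:-→d14:-→d15:-→d16:H0→d17:-→d18:-→d19:H3→d20:H0  best=H0
  ? 1.64.0.13  path d0:H1→d1:-→d2:-→d3:-→d4:-→d5:-→d6:H2→d7:-→d8:-→d9:-→d10:-→d11:H0  best=H0
  add 82.102.0.0/16 -> H1 at depth 16
  ? 1.85.130.78  path d0:H1→d1:-→d2:-→d3:-→d4:-→d5:-→d6:H2→d7:-→d8:-→d9:-→d10:-→d11:H0→d12:-→d13:-→d14:-→d15:-→d16:-→d17:-→d18:-→d19:-→d20:-→d21:-→d22:-→d23:-→d24:-→d25:-→d26:-→d27:-→d28:-→d29:-→d30:-→d31:-→d32:H2  best=H2
  ? 1.64.0.206  path d0:H1→d1:-→d2:-→d3:-→d4:-→d5:-→d6:H2→d7:-→d8:-→d9:-→d10:-→d11:H0  best=H0
  ? 0.1.92.105  path d0:H1→d1:-→d2:-→d3:-→d4:-→d5:-→d6:H2→d7:-  best=H2
  ? 82.97.146.153  path d0:H1→d1:-→d2:-→d3:-→d4:-→d5:-→d6:-→d7:-→d8:-→d9:-→d10:-→d11:-→d12:H0→d13:-  best=H0
  add 82.102.162.0/27 -> H1 at depth 27
  ? 82.102.162.5  path d0:H1→d1:-→d2:-→d3:-→d4:-→d5:-→d6:-→d7:-→d8:-→d9:-→d10:-→d11:-→d12:H0→d13:-→d14:-→d15:-→d16:H1→d17:-→d18:-→d19:-→d20:-→d21:-→d22:-→d23:-→d24:-→d25:-→d26:-→d27:H1  best=H1
  add 82.102.162.0/24 -> H3 at depth 24
  add 82.96.0.0/12 -> H2 at depth 12
  add 82.102.162.0/29 -> H3 at depth 29
  del 82.102.162.0/27 (clear depth 27)
  add 1.85.130.64/28 -> H0 at depth 28

== LOOKUPS ==
["H2","H3","H0","H3","H0","H1","no-route","H0","H2","H0","H0","H0","H0","H0","H2","H0","H2","H0","H1"]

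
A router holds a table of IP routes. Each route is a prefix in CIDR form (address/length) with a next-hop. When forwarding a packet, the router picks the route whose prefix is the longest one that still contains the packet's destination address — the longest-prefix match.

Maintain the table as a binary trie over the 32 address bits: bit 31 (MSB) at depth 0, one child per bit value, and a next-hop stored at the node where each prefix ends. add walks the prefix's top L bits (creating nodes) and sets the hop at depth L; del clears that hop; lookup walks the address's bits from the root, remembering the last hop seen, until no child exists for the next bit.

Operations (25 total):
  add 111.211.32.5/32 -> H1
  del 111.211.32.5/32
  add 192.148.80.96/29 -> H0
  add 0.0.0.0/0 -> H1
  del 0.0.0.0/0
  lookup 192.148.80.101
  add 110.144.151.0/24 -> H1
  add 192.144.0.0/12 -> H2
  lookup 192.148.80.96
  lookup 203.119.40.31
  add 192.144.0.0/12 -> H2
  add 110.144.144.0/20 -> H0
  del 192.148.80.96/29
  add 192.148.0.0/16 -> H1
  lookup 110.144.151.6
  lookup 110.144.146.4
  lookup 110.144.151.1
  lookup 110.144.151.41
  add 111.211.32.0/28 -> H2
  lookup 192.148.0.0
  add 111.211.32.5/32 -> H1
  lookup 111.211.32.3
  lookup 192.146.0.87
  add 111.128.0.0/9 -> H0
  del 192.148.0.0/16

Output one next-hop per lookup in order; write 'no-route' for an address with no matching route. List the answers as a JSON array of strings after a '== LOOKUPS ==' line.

Trace:
  + 111.211.32.5/32 (H1) depth=32
  del 111.211.32.5/32 (clear depth 32)
  + 192.148.80.96/29 (H0) depth=29
  + 0.0.0.0/0 (H1) depth=0
  del 0.0.0.0/0 (clear depth 0)
  ? 192.148.80.101  path d0:-→d1:-→d2:-→d3:-→d4:-→d5:-→d6:-→d7:-→d8:-→d9:-→d10:-→d11:-→d12:-→d13:-→d14:-→d15:-→d16:-→d17:-→d18:-→d19:-→d20:-→d21:-→d22:-→d23:-→d24:-→d25:-→d26:-→d27:-→d28:-→d29:H0  best=H0
  + 110.144.151.0/24 (H1) depth=24
  + 192.144.0.0/12 (H2) depth=12
  ? 192.148.80.96  path d0:-→d1:-→d2:-→d3:-→d4:-→d5:-→d6:-→d7:-→d8:-→d9:-→d10:-→d11:-→d12:H2→d13:-→d14:-→d15:-→d16:-→d17:-→d18:-→d19:-→d20:-→d21:-→d22:-→d23:-→d24:-→d25:-→d26:-→d27:-→d28:-→d29:H0  best=H0
  ? 203.119.40.31  path d0:-→d1:-→d2:-→d3:-→d4:-  best=no-route
  + 192.144.0.0/12 (H2) depth=12
  + 110.144.144.0/20 (H0) depth=20
  del 192.148.80.96/29 (clear depth 29)
  + 192.148.0.0/16 (H1) depth=16
  ? 110.144.151.6  path d0:-→d1:-→d2:-→d3:-→d4:-→d5:-→d6:-→d7:-→d8:-→d9:-→d10:-→d11:-→d12:-→d13:-→d14:-→d15:-→d16:-→d17:-→d18:-→d19:-→d20:H0→d21:-→d22:-→d23:-→d24:H1  best=H1
  ? 110.144.146.4  path d0:-→d1:-→d2:-→d3:-→d4:-→d5:-→d6:-→d7:-→d8:-→d9:-→d10:-→d11:-→d12:-→d13:-→d14:-→d15:-→d16:-→d17:-→d18:-→d19:-→d20:H0→d21:-  best=H0
  ? 110.144.151.1  path d0:-→d1:-→d2:-→d3:-→d4:-→d5:-→d6:-→d7:-→d8:-→d9:-→d10:-→d11:-→d12:-→d13:-→d14:-→d15:-→d16:-→d17:-→d18:-→d19:-→d20:H0→d21:-→d22:-→d23:-→d24:H1  best=H1
  ? 110.144.151.41  path d0:-→d1:-→d2:-→d3:-→d4:-→d5:-→d6:-→d7:-→d8:-→d9:-→d10:-→d11:-→d12:-→d13:-→d14:-→d15:-→d16:-→d17:-→d18:-→d19:-→d20:H0→d21:-→d22:-→d23:-→d24:H1  best=H1
  + 111.211.32.0/28 (H2) depth=28
  ? 192.148.0.0  path d0:-→d1:-→d2:-→d3:-→d4:-→d5:-→d6:-→d7:-→d8:-→d9:-→d10:-→d11:-→d12:H2→d13:-→d14:-→d15:-→d16:H1→d17:-  best=H1
  + 111.211.32.5/32 (H1) depth=32
  ? 111.211.32.3  path d0:-→d1:-→d2:-→d3:-→d4:-→d5:-→d6:-→d7:-→d8:-→d9:-→d10:-→d11:-→d12:-→d13:-→d14:-→d15:-→d16:-→d17:-→d18:-→d19:-→d20:-→d21:-→d22:-→d23:-→d24:-→d25:-→d26:-→d27:-→d28:H2→d29:-  best=H2
  ? 192.146.0.87  path d0:-→d1:-→d2:-→d3:-→d4:-→d5:-→d6:-→d7:-→d8:-→d9:-→d10:-→d11:-→d12:H2→d13:-  best=H2
  + 111.128.0.0/9 (H0) depth=9
  del 192.148.0.0/16 (clear depth 16)

== LOOKUPS ==
["H0","H0","no-route","H1","H0","H1","H1","H1","H2","H2"]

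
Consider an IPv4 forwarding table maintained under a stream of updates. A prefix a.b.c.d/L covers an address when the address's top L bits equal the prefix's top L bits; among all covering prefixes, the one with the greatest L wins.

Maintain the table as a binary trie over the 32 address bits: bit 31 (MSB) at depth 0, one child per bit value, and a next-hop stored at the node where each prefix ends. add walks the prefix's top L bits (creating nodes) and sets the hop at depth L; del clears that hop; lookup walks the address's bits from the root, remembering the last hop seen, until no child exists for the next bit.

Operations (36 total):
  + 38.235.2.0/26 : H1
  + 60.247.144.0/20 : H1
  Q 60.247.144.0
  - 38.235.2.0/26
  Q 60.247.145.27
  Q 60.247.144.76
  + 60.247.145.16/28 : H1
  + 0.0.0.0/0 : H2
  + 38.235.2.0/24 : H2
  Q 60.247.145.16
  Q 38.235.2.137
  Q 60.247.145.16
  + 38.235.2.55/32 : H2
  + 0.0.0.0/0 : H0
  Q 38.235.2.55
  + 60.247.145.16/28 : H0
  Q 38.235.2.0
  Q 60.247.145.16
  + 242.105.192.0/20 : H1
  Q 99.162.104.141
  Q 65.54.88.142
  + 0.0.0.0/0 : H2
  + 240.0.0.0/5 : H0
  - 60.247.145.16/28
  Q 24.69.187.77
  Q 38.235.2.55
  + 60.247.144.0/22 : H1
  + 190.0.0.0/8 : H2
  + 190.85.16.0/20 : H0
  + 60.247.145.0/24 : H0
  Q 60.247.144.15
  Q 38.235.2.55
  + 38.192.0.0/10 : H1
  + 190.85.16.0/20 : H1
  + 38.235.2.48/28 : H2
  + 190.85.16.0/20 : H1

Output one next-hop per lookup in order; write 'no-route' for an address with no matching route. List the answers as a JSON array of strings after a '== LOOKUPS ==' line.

Trace:
  + 38.235.2.0/26 (H1) depth=26
  + 60.247.144.0/20 (H1) depth=20
  Q 60.247.144.0: descend 00111100111101111001 ; hops seen [H1] ; pick H1
  del 38.235.2.0/26 (clear depth 26)
  Q 60.247.145.27: descend 00111100111101111001 ; hops seen [H1] ; pick H1
  Q 60.247.144.76: descend 00111100111101111001 ; hops seen [H1] ; pick H1
  + 60.247.145.16/28 (H1) depth=28
  + 0.0.0.0/0 (H2) depth=0
  + 38.235.2.0/24 (H2) depth=24
  Q 60.247.145.16: descend 0011110011110111100100010001 ; hops seen [H2,H1,H1] ; pick H1
  Q 38.235.2.137: descend 001001101110101100000010 ; hops seen [H2,H2] ; pick H2
  Q 60.247.145.16: descend 0011110011110111100100010001 ; hops seen [H2,H1,H1] ; pick H1
  + 38.235.2.55/32 (H2) depth=32
  + 0.0.0.0/0 (H0) depth=0
  Q 38.235.2.55: descend 00100110111010110000001000110111 ; hops seen [H0,H2,H2] ; pick H2
  + 60.247.145.16/28 (H0) depth=28
  Q 38.235.2.0: descend 00100110111010110000001000 ; hops seen [H0,H2] ; pick H2
  Q 60.247.145.16: descend 0011110011110111100100010001 ; hops seen [H0,H1,H0] ; pick H0
  + 242.105.192.0/20 (H1) depth=20
  Q 99.162.104.141: descend 0 ; hops seen [H0] ; pick H0
  Q 65.54.88.142: descend 0 ; hops seen [H0] ; pick H0
  + 0.0.0.0/0 (H2) depth=0
  + 240.0.0.0/5 (H0) depth=5
  del 60.247.145.16/28 (clear depth 28)
  Q 24.69.187.77: descend 00 ; hops seen [H2] ; pick H2
  Q 38.235.2.55: descend 00100110111010110000001000110111 ; hops seen [H2,H2,H2] ; pick H2
  + 60.247.144.0/22 (H1) depth=22
  + 190.0.0.0/8 (H2) depth=8
  + 190.85.16.0/20 (H0) depth=20
  + 60.247.145.0/24 (H0) depth=24
  Q 60.247.144.15: descend 00111100111101111001000 ; hops seen [H2,H1,H1] ; pick H1
  Q 38.235.2.55: descend 00100110111010110000001000110111 ; hops seen [H2,H2,H2] ; pick H2
  + 38.192.0.0/10 (H1) depth=10
  + 190.85.16.0/20 (H1) depth=20
  + 38.235.2.48/28 (H2) depth=28
  + 190.85.16.0/20 (H1) depth=20

== LOOKUPS ==
["H1","H1","H1","H1","H2","H1","H2","H2","H0","H0","H0","H2","H2","H1","H2"]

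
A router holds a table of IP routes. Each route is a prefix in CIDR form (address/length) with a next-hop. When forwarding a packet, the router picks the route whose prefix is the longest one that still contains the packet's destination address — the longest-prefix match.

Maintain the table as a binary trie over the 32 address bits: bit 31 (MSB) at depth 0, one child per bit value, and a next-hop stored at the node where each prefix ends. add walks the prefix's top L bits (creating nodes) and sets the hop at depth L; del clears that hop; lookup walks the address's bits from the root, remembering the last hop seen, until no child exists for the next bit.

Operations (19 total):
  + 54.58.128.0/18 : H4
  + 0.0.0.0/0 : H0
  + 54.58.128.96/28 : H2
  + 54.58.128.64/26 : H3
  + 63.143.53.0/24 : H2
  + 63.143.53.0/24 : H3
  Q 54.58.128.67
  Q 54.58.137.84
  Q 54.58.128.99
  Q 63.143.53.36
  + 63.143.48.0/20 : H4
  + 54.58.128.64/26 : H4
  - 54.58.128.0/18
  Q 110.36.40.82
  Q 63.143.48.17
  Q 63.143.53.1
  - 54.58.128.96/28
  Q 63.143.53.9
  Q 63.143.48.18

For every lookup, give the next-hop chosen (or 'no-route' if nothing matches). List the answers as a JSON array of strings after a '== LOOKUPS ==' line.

Process each operation:
  + 54.58.128.0/18 (H4) depth=18
  + 0.0.0.0/0 (H0) depth=0
  + 54.58.128.96/28 (H2) depth=28
  + 54.58.128.64/26 (H3) depth=26
  + 63.143.53.0/24 (H2) depth=24
  + 63.143.53.0/24 (H3) depth=24
  lookup 54.58.128.67: bits 00110110001110101000000001 walk d0:H0→d1:-→d2:-→d3:-→d4:-→d5:-→d6:-→d7:-→d8:-→d9:-→d10:-→d11:-→d12:-→d13:-→d14:-→d15:-→d16:-→d17:-→d18:H4→d19:-→d20:-→d21:-→d22:-→d23:-→d24:-→d25:-→d26:H3 -> H3
  lookup 54.58.137.84: bits 00110110001110101000 walk d0:H0→d1:-→d2:-→d3:-→d4:-→d5:-→d6:-→d7:-→d8:-→d9:-→d10:-→d11:-→d12:-→d13:-→d14:-→d15:-→d16:-→d17:-→d18:H4→d19:-→d20:- -> H4
  lookup 54.58.128.99: bits 0011011000111010100000000110 walk d0:H0→d1:-→d2:-→d3:-→d4:-→d5:-→d6:-→d7:-→d8:-→d9:-→d10:-→d11:-→d12:-→d13:-→d14:-→d15:-→d16:-→d17:-→d18:H4→d19:-→d20:-→d21:-→d22:-→d23:-→d24:-→d25:-→d26:H3→d27:-→d28:H2 -> H2
  lookup 63.143.53.36: bits 001111111000111100110101 walk d0:H0→d1:-→d2:-→d3:-→d4:-→d5:-→d6:-→d7:-→d8:-→d9:-→d10:-→d11:-→d12:-→d13:-→d14:-→d15:-→d16:-→d17:-→d18:-→d19:-→d20:-→d21:-→d22:-→d23:-→d24:H3 -> H3
  + 63.143.48.0/20 (H4) depth=20
  + 54.58.128.64/26 (H4) depth=26
  del 54.58.128.0/18 (clear depth 18)
  lookup 110.36.40.82: bits 0 walk d0:H0→d1:- -> H0
  lookup 63.143.48.17: bits 001111111000111100110 walk d0:H0→d1:-→d2:-→d3:-→d4:-→d5:-→d6:-→d7:-→d8:-→d9:-→d10:-→d11:-→d12:-→d13:-→d14:-→d15:-→d16:-→d17:-→d18:-→d19:-→d20:H4→d21:- -> H4
  lookup 63.143.53.1: bits 001111111000111100110101 walk d0:H0→d1:-→d2:-→d3:-→d4:-→d5:-→d6:-→d7:-→d8:-→d9:-→d10:-→d11:-→d12:-→d13:-→d14:-→d15:-→d16:-→d17:-→d18:-→d19:-→d20:H4→d21:-→d22:-→d23:-→d24:H3 -> H3
  del 54.58.128.96/28 (clear depth 28)
  lookup 63.143.53.9: bits 001111111000111100110101 walk d0:H0→d1:-→d2:-→d3:-→d4:-→d5:-→d6:-→d7:-→d8:-→d9:-→d10:-→d11:-→d12:-→d13:-→d14:-→d15:-→d16:-→d17:-→d18:-→d19:-→d20:H4→d21:-→d22:-→d23:-→d24:H3 -> H3
  lookup 63.143.48.18: bits 001111111000111100110 walk d0:H0→d1:-→d2:-→d3:-→d4:-→d5:-→d6:-→d7:-→d8:-→d9:-→d10:-→d11:-→d12:-→d13:-→d14:-→d15:-→d16:-→d17:-→d18:-→d19:-→d20:H4→d21:- -> H4

== LOOKUPS ==
["H3","H4","H2","H3","H0","H4","H3","H3","H4"]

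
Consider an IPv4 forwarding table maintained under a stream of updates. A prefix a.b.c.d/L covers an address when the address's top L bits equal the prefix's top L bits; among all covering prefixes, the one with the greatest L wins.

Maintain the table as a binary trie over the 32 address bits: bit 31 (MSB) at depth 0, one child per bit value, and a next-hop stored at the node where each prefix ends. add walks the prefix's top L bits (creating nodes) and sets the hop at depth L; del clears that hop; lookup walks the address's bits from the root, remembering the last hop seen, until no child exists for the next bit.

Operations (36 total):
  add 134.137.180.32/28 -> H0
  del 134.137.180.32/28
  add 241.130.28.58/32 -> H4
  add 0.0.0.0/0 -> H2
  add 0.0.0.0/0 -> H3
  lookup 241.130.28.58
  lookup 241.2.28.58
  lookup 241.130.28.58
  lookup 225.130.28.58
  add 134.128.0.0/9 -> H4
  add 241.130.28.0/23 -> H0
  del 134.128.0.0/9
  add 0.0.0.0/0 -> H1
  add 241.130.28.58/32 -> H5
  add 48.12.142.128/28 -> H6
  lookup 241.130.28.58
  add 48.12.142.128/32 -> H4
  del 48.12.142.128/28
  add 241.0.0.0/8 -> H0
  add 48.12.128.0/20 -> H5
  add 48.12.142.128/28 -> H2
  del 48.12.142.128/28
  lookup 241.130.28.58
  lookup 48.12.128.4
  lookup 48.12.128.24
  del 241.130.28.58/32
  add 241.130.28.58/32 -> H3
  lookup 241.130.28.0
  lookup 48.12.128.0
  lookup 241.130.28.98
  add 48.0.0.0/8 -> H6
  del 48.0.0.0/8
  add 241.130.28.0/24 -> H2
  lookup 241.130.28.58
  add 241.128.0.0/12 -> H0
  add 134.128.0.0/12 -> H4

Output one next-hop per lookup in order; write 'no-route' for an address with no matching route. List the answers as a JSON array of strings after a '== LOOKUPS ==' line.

Apply in order:
  + 134.137.180.32/28 (H0) depth=28
  - 134.137.180.32/28 clear@28
  + 241.130.28.58/32 (H4) depth=32
  + 0.0.0.0/0 (H2) depth=0
  + 0.0.0.0/0 (H3) depth=0
  ? 241.130.28.58  path d0:H3→d1:-→d2:-→d3:-→d4:-→d5:-→d6:-→d7:-→d8:-→d9:-→d10:-→d11:-→d12:-→d13:-→d14:-→d15:-→d16:-→d17:-→d18:-→d19:-→d20:-→d21:-→d22:-→d23:-→d24:-→d25:-→d26:-→d27:-→d28:-→d29:-→d30:-→d31:-→d32:H4  best=H4
  ? 241.2.28.58  path d0:H3→d1:-→d2:-→d3:-→d4:-→d5:-→d6:-→d7:-→d8:-  best=H3
  ? 241.130.28.58  path d0:H3→d1:-→d2:-→d3:-→d4:-→d5:-→d6:-→d7:-→d8:-→d9:-→d10:-→d11:-→d12:-→d13:-→d14:-→d15:-→d16:-→d17:-→d18:-→d19:-→d20:-→d21:-→d22:-→d23:-→d24:-→d25:-→d26:-→d27:-→d28:-→d29:-→d30:-→d31:-→d32:H4  best=H4
  ? 225.130.28.58  path d0:H3→d1:-→d2:-→d3:-  best=H3
  + 134.128.0.0/9 (H4) depth=9
  + 241.130.28.0/23 (H0) depth=23
  - 134.128.0.0/9 clear@9
  + 0.0.0.0/0 (H1) depth=0
  + 241.130.28.58/32 (H5) depth=32
  + 48.12.142.128/28 (H6) depth=28
  ? 241.130.28.58  path d0:H1→d1:-→d2:-→d3:-→d4:-→d5:-→d6:-→d7:-→d8:-→d9:-→d10:-→d11:-→d12:-→d13:-→d14:-→d15:-→d16:-→d17:-→d18:-→d19:-→d20:-→d21:-→d22:-→d23:H0→d24:-→d25:-→d26:-→d27:-→d28:-→d29:-→d30:-→d31:-→d32:H5  best=H5
  + 48.12.142.128/32 (H4) depth=32
  - 48.12.142.128/28 clear@28
  + 241.0.0.0/8 (H0) depth=8
  + 48.12.128.0/20 (H5) depth=20
  + 48.12.142.128/28 (H2) depth=28
  - 48.12.142.128/28 clear@28
  ? 241.130.28.58  path d0:H1→d1:-→d2:-→d3:-→d4:-→d5:-→d6:-→d7:-→d8:H0→d9:-→d10:-→d11:-→d12:-→d13:-→d14:-→d15:-→d16:-→d17:-→d18:-→d19:-→d20:-→d21:-→d22:-→d23:H0→d24:-→d25:-→d26:-→d27:-→d28:-→d29:-→d30:-→d31:-→d32:H5  best=H5
  ? 48.12.128.4  path d0:H1→d1:-→d2:-→d3:-→d4:-→d5:-→d6:-→d7:-→d8:-→d9:-→d10:-→d11:-→d12:-→d13:-→d14:-→d15:-→d16:-→d17:-→d18:-→d19:-→d20:H5  best=H5
  ? 48.12.128.24  path d0:H1→d1:-→d2:-→d3:-→d4:-→d5:-→d6:-→d7:-→d8:-→d9:-→d10:-→d11:-→d12:-→d13:-→d14:-→d15:-→d16:-→d17:-→d18:-→d19:-→d20:H5  best=H5
  - 241.130.28.58/32 clear@32
  + 241.130.28.58/32 (H3) depth=32
  ? 241.130.28.0  path d0:H1→d1:-→d2:-→d3:-→d4:-→d5:-→d6:-→d7:-→d8:H0→d9:-→d10:-→d11:-→d12:-→d13:-→d14:-→d15:-→d16:-→d17:-→d18:-→d19:-→d20:-→d21:-→d22:-→d23:H0→d24:-→d25:-→d26:-  best=H0
  ? 48.12.128.0  path d0:H1→d1:-→d2:-→d3:-→d4:-→d5:-→d6:-→d7:-→d8:-→d9:-→d10:-→d11:-→d12:-→d13:-→d14:-→d15:-→d16:-→d17:-→d18:-→d19:-→d20:H5  best=H5
  ? 241.130.28.98  path d0:H1→d1:-→d2:-→d3:-→d4:-→d5:-→d6:-→d7:-→d8:H0→d9:-→d10:-→d11:-→d12:-→d13:-→d14:-→d15:-→d16:-→d17:-→d18:-→d19:-→d20:-→d21:-→d22:-→d23:H0→d24:-→d25:-  best=H0
  + 48.0.0.0/8 (H6) depth=8
  - 48.0.0.0/8 clear@8
  + 241.130.28.0/24 (H2) depth=24
  ? 241.130.28.58  path d0:H1→d1:-→d2:-→d3:-→d4:-→d5:-→d6:-→d7:-→d8:H0→d9:-→d10:-→d11:-→d12:-→d13:-→d14:-→d15:-→d16:-→d17:-→d18:-→d19:-→d20:-→d21:-→d22:-→d23:H0→d24:H2→d25:-→d26:-→d27:-→d28:-→d29:-→d30:-→d31:-→d32:H3  best=H3
  + 241.128.0.0/12 (H0) depth=12
  + 134.128.0.0/12 (H4) depth=12

== LOOKUPS ==
["H4","H3","H4","H3","H5","H5","H5","H5","H0","H5","H0","H3"]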